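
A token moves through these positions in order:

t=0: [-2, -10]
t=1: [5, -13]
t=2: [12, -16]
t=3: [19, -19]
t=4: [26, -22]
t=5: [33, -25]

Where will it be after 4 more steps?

[61, -37]

Each step adds [+7, -3] to the position.
step 6: [33, -25] + [+7, -3] → [40, -28]
step 7: [40, -28] + [+7, -3] → [47, -31]
step 8: [47, -31] + [+7, -3] → [54, -34]
step 9: [54, -34] + [+7, -3] → [61, -37]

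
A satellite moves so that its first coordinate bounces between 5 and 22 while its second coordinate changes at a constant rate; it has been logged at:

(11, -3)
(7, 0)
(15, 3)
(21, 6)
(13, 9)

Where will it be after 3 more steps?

The first coordinate reflects between 5 and 22, moving 8 per step.
  step 5: 13 → 5
  step 6: 5 → 13
  step 7: 13 → 21
The second coordinate changes by +3 each step: at step 7 it is 18.

(21, 18)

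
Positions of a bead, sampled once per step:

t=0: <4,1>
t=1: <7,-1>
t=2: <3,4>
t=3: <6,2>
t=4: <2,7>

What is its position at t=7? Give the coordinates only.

<4,8>

The moves between consecutive positions are <+3,-2>, <-4,+5>, <+3,-2>, <-4,+5>; they repeat the 2-cycle [<+3,-2>, <-4,+5>].
step 5: apply <+3,-2> → <5,5>
step 6: apply <-4,+5> → <1,10>
step 7: apply <+3,-2> → <4,8>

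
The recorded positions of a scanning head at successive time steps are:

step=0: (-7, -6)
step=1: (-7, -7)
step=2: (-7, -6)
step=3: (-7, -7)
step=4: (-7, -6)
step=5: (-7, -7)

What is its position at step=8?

(-7, -6)

Differencing gives (+0, -1), (+0, +1), (+0, -1), (+0, +1), (+0, -1). This is the pattern (+0, -1), (+0, +1) repeated.
step 6: apply (+0, +1) → (-7, -6)
step 7: apply (+0, -1) → (-7, -7)
step 8: apply (+0, +1) → (-7, -6)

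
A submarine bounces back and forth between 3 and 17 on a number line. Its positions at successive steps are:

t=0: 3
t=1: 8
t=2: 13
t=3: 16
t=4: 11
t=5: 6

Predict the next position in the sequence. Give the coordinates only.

5

The value reflects between 3 and 17, moving 5 per step.
  step 6: 6 → 5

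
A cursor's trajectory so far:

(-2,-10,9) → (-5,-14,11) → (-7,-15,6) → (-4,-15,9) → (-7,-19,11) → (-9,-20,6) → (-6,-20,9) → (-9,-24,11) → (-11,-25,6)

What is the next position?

Step-to-step displacements: (-3,-4,+2), (-2,-1,-5), (+3,+0,+3), (-3,-4,+2), (-2,-1,-5), (+3,+0,+3), (-3,-4,+2), (-2,-1,-5) — a repeating cycle of length 3.
step 9: apply (+3,+0,+3) → (-8,-25,9)

(-8,-25,9)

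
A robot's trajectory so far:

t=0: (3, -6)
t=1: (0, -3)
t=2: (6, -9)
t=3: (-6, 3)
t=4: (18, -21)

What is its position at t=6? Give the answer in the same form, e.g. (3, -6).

The jumps are (-3, +3), (+6, -6), (-12, +12), (+24, -24) — a geometric progression with ratio -2.
step 5: (18, -21) + (-48, +48) → (-30, 27)
step 6: (-30, 27) + (+96, -96) → (66, -69)

(66, -69)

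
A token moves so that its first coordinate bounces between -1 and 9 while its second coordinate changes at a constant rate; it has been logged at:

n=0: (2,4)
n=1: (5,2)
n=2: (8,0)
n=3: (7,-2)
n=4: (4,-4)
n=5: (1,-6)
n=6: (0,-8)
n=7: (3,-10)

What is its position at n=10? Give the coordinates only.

The first coordinate travels 3 per step and bounces off the walls at -1 and 9.
  step 8: 3 → 6
  step 9: 6 → 9
  step 10: 9 → 6
The second coordinate changes by -2 each step: at step 10 it is -16.

(6,-16)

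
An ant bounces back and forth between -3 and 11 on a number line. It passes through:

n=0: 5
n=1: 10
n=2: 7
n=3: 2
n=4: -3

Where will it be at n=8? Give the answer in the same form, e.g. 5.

5

The value travels 5 per step and bounces off the walls at -3 and 11.
  step 5: -3 → 2
  step 6: 2 → 7
  step 7: 7 → 10
  step 8: 10 → 5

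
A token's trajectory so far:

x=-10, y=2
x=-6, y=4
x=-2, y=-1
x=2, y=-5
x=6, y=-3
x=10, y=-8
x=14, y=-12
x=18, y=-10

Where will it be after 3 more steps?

The moves between consecutive positions are (+4, +2), (+4, -5), (+4, -4), (+4, +2), (+4, -5), (+4, -4), (+4, +2); they repeat the 3-cycle [(+4, +2), (+4, -5), (+4, -4)].
step 8: apply (+4, -5) → x=22, y=-15
step 9: apply (+4, -4) → x=26, y=-19
step 10: apply (+4, +2) → x=30, y=-17

x=30, y=-17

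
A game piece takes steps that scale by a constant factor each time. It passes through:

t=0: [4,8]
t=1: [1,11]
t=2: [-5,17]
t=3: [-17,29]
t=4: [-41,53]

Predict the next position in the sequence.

[-89,101]

Step-to-step displacements: [-3,+3], [-6,+6], [-12,+12], [-24,+24]; each is 2× the previous.
step 5: [-41,53] + [-48,+48] → [-89,101]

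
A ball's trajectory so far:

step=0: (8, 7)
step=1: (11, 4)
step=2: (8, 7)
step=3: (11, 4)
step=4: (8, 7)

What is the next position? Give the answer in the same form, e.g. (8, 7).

(11, 4)

Consecutive displacements (+3, -3), (-3, +3), (+3, -3), (-3, +3) scale by a factor of -1 each step.
step 5: (8, 7) + (+3, -3) → (11, 4)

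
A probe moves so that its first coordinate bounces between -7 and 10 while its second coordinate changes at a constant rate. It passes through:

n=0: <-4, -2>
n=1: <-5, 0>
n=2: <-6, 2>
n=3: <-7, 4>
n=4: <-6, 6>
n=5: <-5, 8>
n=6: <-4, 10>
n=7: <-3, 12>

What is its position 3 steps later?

<0, 18>

The first coordinate reflects between -7 and 10, moving 1 per step.
  step 8: -3 → -2
  step 9: -2 → -1
  step 10: -1 → 0
The second coordinate changes by +2 each step: at step 10 it is 18.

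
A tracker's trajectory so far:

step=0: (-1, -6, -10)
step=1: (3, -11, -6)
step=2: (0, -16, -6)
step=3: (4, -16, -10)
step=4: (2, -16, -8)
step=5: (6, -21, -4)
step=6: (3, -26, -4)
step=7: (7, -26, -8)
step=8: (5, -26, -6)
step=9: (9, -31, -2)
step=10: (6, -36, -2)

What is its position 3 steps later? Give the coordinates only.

(12, -41, 0)

The moves between consecutive positions are (+4, -5, +4), (-3, -5, +0), (+4, +0, -4), (-2, +0, +2), (+4, -5, +4), (-3, -5, +0), (+4, +0, -4), (-2, +0, +2), (+4, -5, +4), (-3, -5, +0); they repeat the 4-cycle [(+4, -5, +4), (-3, -5, +0), (+4, +0, -4), (-2, +0, +2)].
step 11: apply (+4, +0, -4) → (10, -36, -6)
step 12: apply (-2, +0, +2) → (8, -36, -4)
step 13: apply (+4, -5, +4) → (12, -41, 0)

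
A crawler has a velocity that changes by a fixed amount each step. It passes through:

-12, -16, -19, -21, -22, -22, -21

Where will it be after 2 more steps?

First differences are -4, -3, -2, -1, +0, +1; their common second difference is +1 (constant acceleration).
step 7: -21 + 2 → -19
step 8: -19 + 3 → -16

-16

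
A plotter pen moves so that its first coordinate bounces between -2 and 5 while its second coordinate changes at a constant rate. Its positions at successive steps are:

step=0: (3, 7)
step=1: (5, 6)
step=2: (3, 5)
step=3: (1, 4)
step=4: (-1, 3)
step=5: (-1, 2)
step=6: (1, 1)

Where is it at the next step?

(3, 0)

The first coordinate reflects between -2 and 5, moving 2 per step.
  step 7: 1 → 3
The second coordinate changes by -1 each step: at step 7 it is 0.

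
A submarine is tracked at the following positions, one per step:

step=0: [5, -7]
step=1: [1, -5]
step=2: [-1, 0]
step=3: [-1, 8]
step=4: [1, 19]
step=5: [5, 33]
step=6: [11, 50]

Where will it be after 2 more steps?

[29, 93]

First differences are [-4, +2], [-2, +5], [+0, +8], [+2, +11], [+4, +14], [+6, +17]; their common second difference is [+2, +3] (constant acceleration).
step 7: [11, 50] + [+8, +20] → [19, 70]
step 8: [19, 70] + [+10, +23] → [29, 93]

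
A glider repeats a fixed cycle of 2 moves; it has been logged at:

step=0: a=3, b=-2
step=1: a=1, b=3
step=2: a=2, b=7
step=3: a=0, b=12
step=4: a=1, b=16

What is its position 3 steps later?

a=-2, b=30

Step-to-step displacements: (-2, +5), (+1, +4), (-2, +5), (+1, +4) — a repeating cycle of length 2.
step 5: apply (-2, +5) → a=-1, b=21
step 6: apply (+1, +4) → a=0, b=25
step 7: apply (-2, +5) → a=-2, b=30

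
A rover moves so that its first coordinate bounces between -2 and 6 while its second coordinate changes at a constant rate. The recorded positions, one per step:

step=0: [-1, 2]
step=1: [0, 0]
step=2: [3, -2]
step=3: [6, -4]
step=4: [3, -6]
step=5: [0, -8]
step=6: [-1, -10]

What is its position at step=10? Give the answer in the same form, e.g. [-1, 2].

The first coordinate reflects between -2 and 6, moving 3 per step.
  step 7: -1 → 2
  step 8: 2 → 5
  step 9: 5 → 4
  step 10: 4 → 1
The second coordinate changes by -2 each step: at step 10 it is -18.

[1, -18]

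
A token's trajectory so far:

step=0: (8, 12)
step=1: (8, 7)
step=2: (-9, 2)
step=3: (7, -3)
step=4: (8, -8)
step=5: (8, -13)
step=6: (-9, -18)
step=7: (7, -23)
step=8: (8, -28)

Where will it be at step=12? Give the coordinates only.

The first coordinate repeats the cycle [8, 8, -9, 7] with period 4; step 12 mod 4 = 0, giving 8.
The second coordinate changes by -5 each step, so at step 12 it is 12 + 12·(-5) = -48.

(8, -48)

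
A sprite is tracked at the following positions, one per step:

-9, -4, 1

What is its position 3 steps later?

Each step adds +5 to the position.
step 3: 1 + 5 → 6
step 4: 6 + 5 → 11
step 5: 11 + 5 → 16

16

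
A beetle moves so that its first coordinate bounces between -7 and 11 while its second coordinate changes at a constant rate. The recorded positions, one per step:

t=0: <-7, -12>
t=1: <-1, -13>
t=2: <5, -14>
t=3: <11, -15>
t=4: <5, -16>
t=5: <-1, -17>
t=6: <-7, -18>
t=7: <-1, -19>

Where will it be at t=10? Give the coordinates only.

The first coordinate travels 6 per step and bounces off the walls at -7 and 11.
  step 8: -1 → 5
  step 9: 5 → 11
  step 10: 11 → 5
The second coordinate changes by -1 each step: at step 10 it is -22.

<5, -22>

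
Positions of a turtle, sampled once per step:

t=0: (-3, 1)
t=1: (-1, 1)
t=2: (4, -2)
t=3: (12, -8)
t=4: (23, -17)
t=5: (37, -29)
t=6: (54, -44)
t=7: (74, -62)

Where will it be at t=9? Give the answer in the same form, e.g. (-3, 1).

Taking differences between consecutive positions: (+2, +0), (+5, -3), (+8, -6), (+11, -9), (+14, -12), (+17, -15), (+20, -18). These grow by (+3, -3) each step.
step 8: (74, -62) + (+23, -21) → (97, -83)
step 9: (97, -83) + (+26, -24) → (123, -107)

(123, -107)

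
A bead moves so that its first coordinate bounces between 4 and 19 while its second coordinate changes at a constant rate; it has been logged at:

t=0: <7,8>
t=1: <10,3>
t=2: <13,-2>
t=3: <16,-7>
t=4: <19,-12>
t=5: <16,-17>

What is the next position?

<13,-22>

The first coordinate reflects between 4 and 19, moving 3 per step.
  step 6: 16 → 13
The second coordinate changes by -5 each step: at step 6 it is -22.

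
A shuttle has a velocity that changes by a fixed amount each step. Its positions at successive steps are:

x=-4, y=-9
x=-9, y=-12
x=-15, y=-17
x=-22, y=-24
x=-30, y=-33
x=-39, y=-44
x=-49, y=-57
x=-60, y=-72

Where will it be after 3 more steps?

Successive displacements: (-5, -3), (-6, -5), (-7, -7), (-8, -9), (-9, -11), (-10, -13), (-11, -15) — each changes by (-1, -2).
step 8: x=-60, y=-72 + (-12, -17) → x=-72, y=-89
step 9: x=-72, y=-89 + (-13, -19) → x=-85, y=-108
step 10: x=-85, y=-108 + (-14, -21) → x=-99, y=-129

x=-99, y=-129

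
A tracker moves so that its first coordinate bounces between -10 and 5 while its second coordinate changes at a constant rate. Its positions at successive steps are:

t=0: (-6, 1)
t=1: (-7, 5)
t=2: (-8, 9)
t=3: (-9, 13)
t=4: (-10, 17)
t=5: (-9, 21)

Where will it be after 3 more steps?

The first coordinate travels 1 per step and bounces off the walls at -10 and 5.
  step 6: -9 → -8
  step 7: -8 → -7
  step 8: -7 → -6
The second coordinate changes by +4 each step: at step 8 it is 33.

(-6, 33)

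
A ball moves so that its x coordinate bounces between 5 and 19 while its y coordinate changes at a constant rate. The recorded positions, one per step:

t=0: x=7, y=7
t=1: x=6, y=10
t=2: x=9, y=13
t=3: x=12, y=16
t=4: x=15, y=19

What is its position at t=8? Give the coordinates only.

The x coordinate travels 3 per step and bounces off the walls at 5 and 19.
  step 5: 15 → 18
  step 6: 18 → 17
  step 7: 17 → 14
  step 8: 14 → 11
The y coordinate changes by +3 each step: at step 8 it is 31.

x=11, y=31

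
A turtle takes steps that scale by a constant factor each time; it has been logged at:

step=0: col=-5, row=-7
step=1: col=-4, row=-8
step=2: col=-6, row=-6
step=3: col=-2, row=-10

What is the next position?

col=-10, row=-2

Step-to-step displacements: (+1, -1), (-2, +2), (+4, -4); each is -2× the previous.
step 4: col=-2, row=-10 + (-8, +8) → col=-10, row=-2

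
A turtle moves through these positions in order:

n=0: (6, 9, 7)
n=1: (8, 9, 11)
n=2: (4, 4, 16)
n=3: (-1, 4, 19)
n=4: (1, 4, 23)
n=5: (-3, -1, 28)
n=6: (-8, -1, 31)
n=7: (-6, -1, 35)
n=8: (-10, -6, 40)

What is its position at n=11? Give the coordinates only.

(-17, -11, 52)

Differencing gives (+2, +0, +4), (-4, -5, +5), (-5, +0, +3), (+2, +0, +4), (-4, -5, +5), (-5, +0, +3), (+2, +0, +4), (-4, -5, +5). This is the pattern (+2, +0, +4), (-4, -5, +5), (-5, +0, +3) repeated.
step 9: apply (-5, +0, +3) → (-15, -6, 43)
step 10: apply (+2, +0, +4) → (-13, -6, 47)
step 11: apply (-4, -5, +5) → (-17, -11, 52)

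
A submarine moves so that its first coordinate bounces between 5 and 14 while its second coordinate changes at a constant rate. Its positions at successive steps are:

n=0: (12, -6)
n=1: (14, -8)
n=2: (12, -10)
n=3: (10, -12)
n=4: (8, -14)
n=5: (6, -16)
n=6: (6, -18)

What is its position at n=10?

The first coordinate reflects between 5 and 14, moving 2 per step.
  step 7: 6 → 8
  step 8: 8 → 10
  step 9: 10 → 12
  step 10: 12 → 14
The second coordinate changes by -2 each step: at step 10 it is -26.

(14, -26)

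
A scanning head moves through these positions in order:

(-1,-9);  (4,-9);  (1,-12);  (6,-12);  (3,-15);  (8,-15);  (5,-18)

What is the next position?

Differencing gives (+5,+0), (-3,-3), (+5,+0), (-3,-3), (+5,+0), (-3,-3). This is the pattern (+5,+0), (-3,-3) repeated.
step 7: apply (+5,+0) → (10,-18)

(10,-18)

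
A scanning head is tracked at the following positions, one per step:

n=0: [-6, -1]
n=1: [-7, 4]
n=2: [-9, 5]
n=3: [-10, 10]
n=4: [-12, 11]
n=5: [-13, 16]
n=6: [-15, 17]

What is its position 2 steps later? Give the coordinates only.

[-18, 23]

Differencing gives [-1, +5], [-2, +1], [-1, +5], [-2, +1], [-1, +5], [-2, +1]. This is the pattern [-1, +5], [-2, +1] repeated.
step 7: apply [-1, +5] → [-16, 22]
step 8: apply [-2, +1] → [-18, 23]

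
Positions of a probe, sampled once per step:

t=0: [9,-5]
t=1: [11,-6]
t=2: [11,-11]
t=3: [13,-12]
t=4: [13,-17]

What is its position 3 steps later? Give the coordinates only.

[17,-24]

Differencing gives [+2,-1], [+0,-5], [+2,-1], [+0,-5]. This is the pattern [+2,-1], [+0,-5] repeated.
step 5: apply [+2,-1] → [15,-18]
step 6: apply [+0,-5] → [15,-23]
step 7: apply [+2,-1] → [17,-24]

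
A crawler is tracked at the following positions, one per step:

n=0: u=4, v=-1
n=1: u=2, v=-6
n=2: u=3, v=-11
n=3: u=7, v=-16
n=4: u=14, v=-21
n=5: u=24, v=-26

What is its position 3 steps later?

Successive displacements: (-2, -5), (+1, -5), (+4, -5), (+7, -5), (+10, -5) — each changes by (+3, +0).
step 6: u=24, v=-26 + (+13, -5) → u=37, v=-31
step 7: u=37, v=-31 + (+16, -5) → u=53, v=-36
step 8: u=53, v=-36 + (+19, -5) → u=72, v=-41

u=72, v=-41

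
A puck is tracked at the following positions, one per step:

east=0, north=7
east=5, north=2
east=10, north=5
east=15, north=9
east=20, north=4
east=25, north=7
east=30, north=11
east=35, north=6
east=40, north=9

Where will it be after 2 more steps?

east=50, north=8

The moves between consecutive positions are (+5, -5), (+5, +3), (+5, +4), (+5, -5), (+5, +3), (+5, +4), (+5, -5), (+5, +3); they repeat the 3-cycle [(+5, -5), (+5, +3), (+5, +4)].
step 9: apply (+5, +4) → east=45, north=13
step 10: apply (+5, -5) → east=50, north=8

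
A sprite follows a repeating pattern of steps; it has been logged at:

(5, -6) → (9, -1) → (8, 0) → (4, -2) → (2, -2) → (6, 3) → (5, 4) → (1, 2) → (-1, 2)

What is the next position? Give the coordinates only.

(3, 7)

The moves between consecutive positions are (+4, +5), (-1, +1), (-4, -2), (-2, +0), (+4, +5), (-1, +1), (-4, -2), (-2, +0); they repeat the 4-cycle [(+4, +5), (-1, +1), (-4, -2), (-2, +0)].
step 9: apply (+4, +5) → (3, 7)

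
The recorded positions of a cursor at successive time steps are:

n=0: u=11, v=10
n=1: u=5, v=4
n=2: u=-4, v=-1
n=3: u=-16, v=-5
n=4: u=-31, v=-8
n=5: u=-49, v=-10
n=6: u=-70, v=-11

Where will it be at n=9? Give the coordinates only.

u=-151, v=-8

Successive displacements: (-6, -6), (-9, -5), (-12, -4), (-15, -3), (-18, -2), (-21, -1) — each changes by (-3, +1).
step 7: u=-70, v=-11 + (-24, +0) → u=-94, v=-11
step 8: u=-94, v=-11 + (-27, +1) → u=-121, v=-10
step 9: u=-121, v=-10 + (-30, +2) → u=-151, v=-8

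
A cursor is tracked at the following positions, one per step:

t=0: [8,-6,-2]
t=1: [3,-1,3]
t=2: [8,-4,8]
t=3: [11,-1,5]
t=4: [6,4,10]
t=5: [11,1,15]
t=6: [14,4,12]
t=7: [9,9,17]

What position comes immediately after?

[14,6,22]

Step-to-step displacements: [-5,+5,+5], [+5,-3,+5], [+3,+3,-3], [-5,+5,+5], [+5,-3,+5], [+3,+3,-3], [-5,+5,+5] — a repeating cycle of length 3.
step 8: apply [+5,-3,+5] → [14,6,22]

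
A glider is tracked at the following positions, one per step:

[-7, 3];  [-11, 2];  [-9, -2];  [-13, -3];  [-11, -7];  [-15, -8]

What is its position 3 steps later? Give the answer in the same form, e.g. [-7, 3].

[-15, -17]

The moves between consecutive positions are [-4, -1], [+2, -4], [-4, -1], [+2, -4], [-4, -1]; they repeat the 2-cycle [[-4, -1], [+2, -4]].
step 6: apply [+2, -4] → [-13, -12]
step 7: apply [-4, -1] → [-17, -13]
step 8: apply [+2, -4] → [-15, -17]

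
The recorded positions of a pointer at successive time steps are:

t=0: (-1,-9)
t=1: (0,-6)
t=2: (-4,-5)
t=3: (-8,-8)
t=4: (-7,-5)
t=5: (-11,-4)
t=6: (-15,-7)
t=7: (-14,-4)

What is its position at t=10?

(-21,-3)

The moves between consecutive positions are (+1,+3), (-4,+1), (-4,-3), (+1,+3), (-4,+1), (-4,-3), (+1,+3); they repeat the 3-cycle [(+1,+3), (-4,+1), (-4,-3)].
step 8: apply (-4,+1) → (-18,-3)
step 9: apply (-4,-3) → (-22,-6)
step 10: apply (+1,+3) → (-21,-3)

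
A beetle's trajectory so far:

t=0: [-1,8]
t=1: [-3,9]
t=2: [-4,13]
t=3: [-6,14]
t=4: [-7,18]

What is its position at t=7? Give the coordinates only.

[-12,24]

Differencing gives [-2,+1], [-1,+4], [-2,+1], [-1,+4]. This is the pattern [-2,+1], [-1,+4] repeated.
step 5: apply [-2,+1] → [-9,19]
step 6: apply [-1,+4] → [-10,23]
step 7: apply [-2,+1] → [-12,24]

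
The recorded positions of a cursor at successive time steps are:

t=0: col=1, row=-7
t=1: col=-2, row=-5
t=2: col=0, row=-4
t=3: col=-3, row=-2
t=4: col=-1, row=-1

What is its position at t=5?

Differencing gives (-3, +2), (+2, +1), (-3, +2), (+2, +1). This is the pattern (-3, +2), (+2, +1) repeated.
step 5: apply (-3, +2) → col=-4, row=1

col=-4, row=1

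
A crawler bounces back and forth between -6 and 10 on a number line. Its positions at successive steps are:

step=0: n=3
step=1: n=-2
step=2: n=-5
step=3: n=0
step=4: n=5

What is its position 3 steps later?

n=0

The value travels 5 per step and bounces off the walls at -6 and 10.
  step 5: 5 → 10
  step 6: 10 → 5
  step 7: 5 → 0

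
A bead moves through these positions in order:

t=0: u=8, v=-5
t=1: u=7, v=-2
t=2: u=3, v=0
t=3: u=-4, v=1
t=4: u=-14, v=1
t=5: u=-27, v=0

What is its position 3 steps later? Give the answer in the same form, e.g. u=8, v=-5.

Successive displacements: (-1,+3), (-4,+2), (-7,+1), (-10,+0), (-13,-1) — each changes by (-3,-1).
step 6: u=-27, v=0 + (-16,-2) → u=-43, v=-2
step 7: u=-43, v=-2 + (-19,-3) → u=-62, v=-5
step 8: u=-62, v=-5 + (-22,-4) → u=-84, v=-9

u=-84, v=-9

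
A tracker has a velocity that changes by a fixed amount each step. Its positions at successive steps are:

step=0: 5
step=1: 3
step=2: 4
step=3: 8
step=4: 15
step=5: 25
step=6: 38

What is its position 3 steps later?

Taking differences between consecutive positions: -2, +1, +4, +7, +10, +13. These grow by +3 each step.
step 7: 38 + 16 → 54
step 8: 54 + 19 → 73
step 9: 73 + 22 → 95

95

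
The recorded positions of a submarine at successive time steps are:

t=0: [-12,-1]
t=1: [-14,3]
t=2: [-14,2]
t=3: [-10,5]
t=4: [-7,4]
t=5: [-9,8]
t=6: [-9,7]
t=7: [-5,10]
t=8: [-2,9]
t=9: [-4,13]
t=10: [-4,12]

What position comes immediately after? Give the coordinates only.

The moves between consecutive positions are [-2,+4], [+0,-1], [+4,+3], [+3,-1], [-2,+4], [+0,-1], [+4,+3], [+3,-1], [-2,+4], [+0,-1]; they repeat the 4-cycle [[-2,+4], [+0,-1], [+4,+3], [+3,-1]].
step 11: apply [+4,+3] → [0,15]

[0,15]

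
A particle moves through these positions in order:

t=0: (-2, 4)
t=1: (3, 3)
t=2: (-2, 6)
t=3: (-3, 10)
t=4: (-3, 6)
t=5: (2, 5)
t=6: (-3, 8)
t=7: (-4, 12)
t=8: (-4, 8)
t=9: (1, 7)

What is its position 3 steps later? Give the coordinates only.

(-5, 10)

Differencing gives (+5, -1), (-5, +3), (-1, +4), (+0, -4), (+5, -1), (-5, +3), (-1, +4), (+0, -4), (+5, -1). This is the pattern (+5, -1), (-5, +3), (-1, +4), (+0, -4) repeated.
step 10: apply (-5, +3) → (-4, 10)
step 11: apply (-1, +4) → (-5, 14)
step 12: apply (+0, -4) → (-5, 10)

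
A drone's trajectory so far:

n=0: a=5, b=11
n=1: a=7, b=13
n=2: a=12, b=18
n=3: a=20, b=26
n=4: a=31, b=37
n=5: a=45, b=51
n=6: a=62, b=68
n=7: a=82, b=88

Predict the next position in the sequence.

First differences are (+2, +2), (+5, +5), (+8, +8), (+11, +11), (+14, +14), (+17, +17), (+20, +20); their common second difference is (+3, +3) (constant acceleration).
step 8: a=82, b=88 + (+23, +23) → a=105, b=111

a=105, b=111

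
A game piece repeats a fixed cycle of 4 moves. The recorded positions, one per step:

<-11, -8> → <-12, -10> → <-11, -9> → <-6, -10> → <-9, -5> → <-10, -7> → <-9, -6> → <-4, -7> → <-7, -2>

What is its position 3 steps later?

<-2, -4>

Differencing gives <-1, -2>, <+1, +1>, <+5, -1>, <-3, +5>, <-1, -2>, <+1, +1>, <+5, -1>, <-3, +5>. This is the pattern <-1, -2>, <+1, +1>, <+5, -1>, <-3, +5> repeated.
step 9: apply <-1, -2> → <-8, -4>
step 10: apply <+1, +1> → <-7, -3>
step 11: apply <+5, -1> → <-2, -4>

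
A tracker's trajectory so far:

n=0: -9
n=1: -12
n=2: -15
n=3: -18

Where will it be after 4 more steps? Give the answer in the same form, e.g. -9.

-30

Each step adds -3 to the position.
step 4: -18 − 3 → -21
step 5: -21 − 3 → -24
step 6: -24 − 3 → -27
step 7: -27 − 3 → -30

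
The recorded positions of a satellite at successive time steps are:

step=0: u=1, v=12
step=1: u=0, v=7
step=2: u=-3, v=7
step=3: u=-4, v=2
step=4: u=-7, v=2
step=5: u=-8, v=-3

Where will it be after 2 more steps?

The moves between consecutive positions are (-1, -5), (-3, +0), (-1, -5), (-3, +0), (-1, -5); they repeat the 2-cycle [(-1, -5), (-3, +0)].
step 6: apply (-3, +0) → u=-11, v=-3
step 7: apply (-1, -5) → u=-12, v=-8

u=-12, v=-8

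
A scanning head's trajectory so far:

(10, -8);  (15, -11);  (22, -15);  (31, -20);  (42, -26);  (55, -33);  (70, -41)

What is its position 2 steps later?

(106, -60)

Successive displacements: (+5, -3), (+7, -4), (+9, -5), (+11, -6), (+13, -7), (+15, -8) — each changes by (+2, -1).
step 7: (70, -41) + (+17, -9) → (87, -50)
step 8: (87, -50) + (+19, -10) → (106, -60)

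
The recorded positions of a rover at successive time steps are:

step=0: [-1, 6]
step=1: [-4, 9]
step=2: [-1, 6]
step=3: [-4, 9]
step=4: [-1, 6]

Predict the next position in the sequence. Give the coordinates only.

Step-to-step displacements: [-3, +3], [+3, -3], [-3, +3], [+3, -3]; each is -1× the previous.
step 5: [-1, 6] + [-3, +3] → [-4, 9]

[-4, 9]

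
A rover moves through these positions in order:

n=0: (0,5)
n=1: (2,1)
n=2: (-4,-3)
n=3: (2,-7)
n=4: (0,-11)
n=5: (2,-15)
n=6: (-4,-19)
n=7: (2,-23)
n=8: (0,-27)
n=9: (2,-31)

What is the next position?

(-4,-35)

First: cycles through 0, 2, -4, 2 every 4 steps. Step 10 lands at position 2 of the cycle → -4.
Second: linear, -4 per step → -35 at step 10.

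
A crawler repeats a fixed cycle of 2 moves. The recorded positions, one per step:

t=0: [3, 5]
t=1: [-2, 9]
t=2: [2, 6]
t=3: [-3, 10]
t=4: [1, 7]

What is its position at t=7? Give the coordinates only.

[-5, 12]

Differencing gives [-5, +4], [+4, -3], [-5, +4], [+4, -3]. This is the pattern [-5, +4], [+4, -3] repeated.
step 5: apply [-5, +4] → [-4, 11]
step 6: apply [+4, -3] → [0, 8]
step 7: apply [-5, +4] → [-5, 12]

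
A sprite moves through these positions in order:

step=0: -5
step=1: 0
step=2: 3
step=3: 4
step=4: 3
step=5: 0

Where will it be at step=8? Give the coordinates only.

Successive displacements: +5, +3, +1, -1, -3 — each changes by -2.
step 6: 0 − 5 → -5
step 7: -5 − 7 → -12
step 8: -12 − 9 → -21

-21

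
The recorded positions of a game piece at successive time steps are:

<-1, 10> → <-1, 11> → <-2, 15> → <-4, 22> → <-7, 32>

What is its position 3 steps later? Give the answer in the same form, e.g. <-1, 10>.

Taking differences between consecutive positions: <+0, +1>, <-1, +4>, <-2, +7>, <-3, +10>. These grow by <-1, +3> each step.
step 5: <-7, 32> + <-4, +13> → <-11, 45>
step 6: <-11, 45> + <-5, +16> → <-16, 61>
step 7: <-16, 61> + <-6, +19> → <-22, 80>

<-22, 80>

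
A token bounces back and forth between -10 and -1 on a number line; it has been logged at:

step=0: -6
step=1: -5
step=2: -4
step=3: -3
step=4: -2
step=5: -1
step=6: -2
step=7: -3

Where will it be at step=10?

The value reflects between -10 and -1, moving 1 per step.
  step 8: -3 → -4
  step 9: -4 → -5
  step 10: -5 → -6

-6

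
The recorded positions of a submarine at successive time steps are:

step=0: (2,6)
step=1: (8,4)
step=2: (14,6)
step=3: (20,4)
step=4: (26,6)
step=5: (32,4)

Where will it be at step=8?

(50,6)

First: linear, +6 per step → 50 at step 8.
Second: cycles through 6, 4 every 2 steps. Step 8 lands at position 0 of the cycle → 6.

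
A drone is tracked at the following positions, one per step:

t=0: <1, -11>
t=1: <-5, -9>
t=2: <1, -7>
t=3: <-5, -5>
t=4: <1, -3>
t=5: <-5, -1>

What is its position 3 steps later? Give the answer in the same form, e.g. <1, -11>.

The first coordinate repeats the cycle [1, -5] with period 2; step 8 mod 2 = 0, giving 1.
The second coordinate changes by +2 each step, so at step 8 it is -11 + 8·(2) = 5.

<1, 5>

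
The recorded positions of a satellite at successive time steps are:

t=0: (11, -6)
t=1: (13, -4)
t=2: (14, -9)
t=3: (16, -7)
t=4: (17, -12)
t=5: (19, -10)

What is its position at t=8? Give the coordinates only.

Differencing gives (+2, +2), (+1, -5), (+2, +2), (+1, -5), (+2, +2). This is the pattern (+2, +2), (+1, -5) repeated.
step 6: apply (+1, -5) → (20, -15)
step 7: apply (+2, +2) → (22, -13)
step 8: apply (+1, -5) → (23, -18)

(23, -18)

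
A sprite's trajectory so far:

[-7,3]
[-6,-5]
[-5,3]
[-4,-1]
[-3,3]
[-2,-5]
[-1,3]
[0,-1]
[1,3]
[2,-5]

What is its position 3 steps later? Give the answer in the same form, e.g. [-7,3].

[5,3]

First: linear, +1 per step → 5 at step 12.
Second: cycles through 3, -5, 3, -1 every 4 steps. Step 12 lands at position 0 of the cycle → 3.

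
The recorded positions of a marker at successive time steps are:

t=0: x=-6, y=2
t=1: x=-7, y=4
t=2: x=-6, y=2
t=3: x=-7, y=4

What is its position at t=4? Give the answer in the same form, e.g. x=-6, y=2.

The jumps are (-1, +2), (+1, -2), (-1, +2) — a geometric progression with ratio -1.
step 4: x=-7, y=4 + (+1, -2) → x=-6, y=2

x=-6, y=2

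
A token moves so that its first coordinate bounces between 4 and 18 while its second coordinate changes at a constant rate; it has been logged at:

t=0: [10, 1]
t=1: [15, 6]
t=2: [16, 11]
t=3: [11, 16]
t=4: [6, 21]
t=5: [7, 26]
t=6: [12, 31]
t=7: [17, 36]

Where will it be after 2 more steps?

The first coordinate travels 5 per step and bounces off the walls at 4 and 18.
  step 8: 17 → 14
  step 9: 14 → 9
The second coordinate changes by +5 each step: at step 9 it is 46.

[9, 46]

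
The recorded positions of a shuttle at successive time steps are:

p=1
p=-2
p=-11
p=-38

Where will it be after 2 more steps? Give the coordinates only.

p=-362

Step-to-step displacements: -3, -9, -27; each is 3× the previous.
step 4: -38 − 81 → p=-119
step 5: -119 − 243 → p=-362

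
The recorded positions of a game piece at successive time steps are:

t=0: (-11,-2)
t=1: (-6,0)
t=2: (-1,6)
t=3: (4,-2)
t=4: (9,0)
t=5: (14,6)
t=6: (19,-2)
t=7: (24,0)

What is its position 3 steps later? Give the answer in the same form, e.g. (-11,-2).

(39,0)

The first coordinate changes by +5 each step, so at step 10 it is -11 + 10·(5) = 39.
The second coordinate repeats the cycle [-2, 0, 6] with period 3; step 10 mod 3 = 1, giving 0.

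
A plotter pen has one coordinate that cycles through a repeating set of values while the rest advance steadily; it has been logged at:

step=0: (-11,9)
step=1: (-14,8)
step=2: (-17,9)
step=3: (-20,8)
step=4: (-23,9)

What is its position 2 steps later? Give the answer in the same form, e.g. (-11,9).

The first coordinate changes by -3 each step, so at step 6 it is -11 + 6·(-3) = -29.
The second coordinate repeats the cycle [9, 8] with period 2; step 6 mod 2 = 0, giving 9.

(-29,9)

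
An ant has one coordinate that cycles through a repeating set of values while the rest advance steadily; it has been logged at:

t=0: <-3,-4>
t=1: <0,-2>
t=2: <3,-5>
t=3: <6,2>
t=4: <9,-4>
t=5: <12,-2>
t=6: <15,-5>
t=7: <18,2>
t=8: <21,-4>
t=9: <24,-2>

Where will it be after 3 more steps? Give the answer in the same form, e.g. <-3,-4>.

The first coordinate changes by +3 each step, so at step 12 it is -3 + 12·(3) = 33.
The second coordinate repeats the cycle [-4, -2, -5, 2] with period 4; step 12 mod 4 = 0, giving -4.

<33,-4>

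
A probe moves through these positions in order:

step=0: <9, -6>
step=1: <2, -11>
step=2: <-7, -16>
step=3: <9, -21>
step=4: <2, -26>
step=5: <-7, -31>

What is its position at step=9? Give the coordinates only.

The first coordinate repeats the cycle [9, 2, -7] with period 3; step 9 mod 3 = 0, giving 9.
The second coordinate changes by -5 each step, so at step 9 it is -6 + 9·(-5) = -51.

<9, -51>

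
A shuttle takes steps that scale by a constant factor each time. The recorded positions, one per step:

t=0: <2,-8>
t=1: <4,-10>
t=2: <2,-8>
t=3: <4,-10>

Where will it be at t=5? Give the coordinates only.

Consecutive displacements <+2,-2>, <-2,+2>, <+2,-2> scale by a factor of -1 each step.
step 4: <4,-10> + <-2,+2> → <2,-8>
step 5: <2,-8> + <+2,-2> → <4,-10>

<4,-10>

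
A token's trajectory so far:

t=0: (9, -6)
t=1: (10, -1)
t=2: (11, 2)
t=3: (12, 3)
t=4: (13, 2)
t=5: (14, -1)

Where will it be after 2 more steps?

First differences are (+1, +5), (+1, +3), (+1, +1), (+1, -1), (+1, -3); their common second difference is (+0, -2) (constant acceleration).
step 6: (14, -1) + (+1, -5) → (15, -6)
step 7: (15, -6) + (+1, -7) → (16, -13)

(16, -13)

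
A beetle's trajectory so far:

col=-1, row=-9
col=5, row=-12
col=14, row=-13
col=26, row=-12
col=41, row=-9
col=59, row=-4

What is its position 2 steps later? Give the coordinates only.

col=104, row=12

First differences are (+6, -3), (+9, -1), (+12, +1), (+15, +3), (+18, +5); their common second difference is (+3, +2) (constant acceleration).
step 6: col=59, row=-4 + (+21, +7) → col=80, row=3
step 7: col=80, row=3 + (+24, +9) → col=104, row=12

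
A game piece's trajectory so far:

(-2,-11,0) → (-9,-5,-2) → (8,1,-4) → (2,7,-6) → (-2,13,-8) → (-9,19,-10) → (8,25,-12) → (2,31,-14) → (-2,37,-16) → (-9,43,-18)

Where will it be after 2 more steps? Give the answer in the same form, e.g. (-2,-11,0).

First: cycles through -2, -9, 8, 2 every 4 steps. Step 11 lands at position 3 of the cycle → 2.
Second: linear, +6 per step → 55 at step 11.
Third: linear, -2 per step → -22 at step 11.

(2,55,-22)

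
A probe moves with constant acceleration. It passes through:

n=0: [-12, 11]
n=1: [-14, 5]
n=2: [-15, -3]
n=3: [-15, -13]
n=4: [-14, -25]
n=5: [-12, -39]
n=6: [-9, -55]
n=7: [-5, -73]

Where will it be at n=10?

First differences are [-2, -6], [-1, -8], [+0, -10], [+1, -12], [+2, -14], [+3, -16], [+4, -18]; their common second difference is [+1, -2] (constant acceleration).
step 8: [-5, -73] + [+5, -20] → [0, -93]
step 9: [0, -93] + [+6, -22] → [6, -115]
step 10: [6, -115] + [+7, -24] → [13, -139]

[13, -139]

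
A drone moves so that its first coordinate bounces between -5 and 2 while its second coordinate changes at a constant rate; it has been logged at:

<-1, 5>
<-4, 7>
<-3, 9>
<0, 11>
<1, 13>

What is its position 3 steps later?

<-2, 19>

The first coordinate travels 3 per step and bounces off the walls at -5 and 2.
  step 5: 1 → -2
  step 6: -2 → -5
  step 7: -5 → -2
The second coordinate changes by +2 each step: at step 7 it is 19.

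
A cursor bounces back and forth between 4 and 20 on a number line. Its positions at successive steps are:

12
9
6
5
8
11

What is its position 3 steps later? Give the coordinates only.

20

The value travels 3 per step and bounces off the walls at 4 and 20.
  step 6: 11 → 14
  step 7: 14 → 17
  step 8: 17 → 20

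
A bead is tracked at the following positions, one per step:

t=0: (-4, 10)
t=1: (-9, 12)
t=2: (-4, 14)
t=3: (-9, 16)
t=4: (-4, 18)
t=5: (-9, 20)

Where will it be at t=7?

The first coordinate repeats the cycle [-4, -9] with period 2; step 7 mod 2 = 1, giving -9.
The second coordinate changes by +2 each step, so at step 7 it is 10 + 7·(2) = 24.

(-9, 24)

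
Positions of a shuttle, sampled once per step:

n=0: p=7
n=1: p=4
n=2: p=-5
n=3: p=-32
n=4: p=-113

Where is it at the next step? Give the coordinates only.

p=-356

Consecutive displacements -3, -9, -27, -81 scale by a factor of 3 each step.
step 5: -113 − 243 → p=-356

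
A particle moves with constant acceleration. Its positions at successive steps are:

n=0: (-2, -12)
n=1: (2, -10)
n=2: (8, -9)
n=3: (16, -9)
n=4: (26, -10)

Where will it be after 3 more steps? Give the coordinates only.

(68, -19)

Taking differences between consecutive positions: (+4, +2), (+6, +1), (+8, +0), (+10, -1). These grow by (+2, -1) each step.
step 5: (26, -10) + (+12, -2) → (38, -12)
step 6: (38, -12) + (+14, -3) → (52, -15)
step 7: (52, -15) + (+16, -4) → (68, -19)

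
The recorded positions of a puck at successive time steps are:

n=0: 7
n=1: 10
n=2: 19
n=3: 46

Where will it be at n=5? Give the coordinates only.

Consecutive displacements +3, +9, +27 scale by a factor of 3 each step.
step 4: 46 + 81 → 127
step 5: 127 + 243 → 370

370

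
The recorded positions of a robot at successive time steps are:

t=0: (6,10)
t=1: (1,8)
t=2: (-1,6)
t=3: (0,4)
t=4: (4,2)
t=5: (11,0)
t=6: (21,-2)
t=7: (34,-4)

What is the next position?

First differences are (-5,-2), (-2,-2), (+1,-2), (+4,-2), (+7,-2), (+10,-2), (+13,-2); their common second difference is (+3,+0) (constant acceleration).
step 8: (34,-4) + (+16,-2) → (50,-6)

(50,-6)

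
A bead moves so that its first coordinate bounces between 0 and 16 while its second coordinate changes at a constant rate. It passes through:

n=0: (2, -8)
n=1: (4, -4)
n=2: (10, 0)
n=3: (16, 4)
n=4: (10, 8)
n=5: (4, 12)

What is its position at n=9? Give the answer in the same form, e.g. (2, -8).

(12, 28)

The first coordinate reflects between 0 and 16, moving 6 per step.
  step 6: 4 → 2
  step 7: 2 → 8
  step 8: 8 → 14
  step 9: 14 → 12
The second coordinate changes by +4 each step: at step 9 it is 28.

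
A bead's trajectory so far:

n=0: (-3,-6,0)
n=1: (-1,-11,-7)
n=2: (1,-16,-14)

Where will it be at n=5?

(7,-31,-35)

Each step adds (+2,-5,-7) to the position.
step 3: (1,-16,-14) + (+2,-5,-7) → (3,-21,-21)
step 4: (3,-21,-21) + (+2,-5,-7) → (5,-26,-28)
step 5: (5,-26,-28) + (+2,-5,-7) → (7,-31,-35)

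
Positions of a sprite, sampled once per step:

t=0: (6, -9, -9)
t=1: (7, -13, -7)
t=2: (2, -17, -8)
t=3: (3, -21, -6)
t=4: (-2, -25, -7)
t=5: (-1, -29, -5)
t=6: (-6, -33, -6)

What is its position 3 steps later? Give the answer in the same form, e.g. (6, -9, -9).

The moves between consecutive positions are (+1, -4, +2), (-5, -4, -1), (+1, -4, +2), (-5, -4, -1), (+1, -4, +2), (-5, -4, -1); they repeat the 2-cycle [(+1, -4, +2), (-5, -4, -1)].
step 7: apply (+1, -4, +2) → (-5, -37, -4)
step 8: apply (-5, -4, -1) → (-10, -41, -5)
step 9: apply (+1, -4, +2) → (-9, -45, -3)

(-9, -45, -3)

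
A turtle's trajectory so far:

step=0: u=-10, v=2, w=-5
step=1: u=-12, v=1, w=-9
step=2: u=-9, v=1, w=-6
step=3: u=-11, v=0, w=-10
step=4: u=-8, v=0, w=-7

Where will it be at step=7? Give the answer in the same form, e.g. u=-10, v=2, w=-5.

u=-9, v=-2, w=-12

The moves between consecutive positions are (-2, -1, -4), (+3, +0, +3), (-2, -1, -4), (+3, +0, +3); they repeat the 2-cycle [(-2, -1, -4), (+3, +0, +3)].
step 5: apply (-2, -1, -4) → u=-10, v=-1, w=-11
step 6: apply (+3, +0, +3) → u=-7, v=-1, w=-8
step 7: apply (-2, -1, -4) → u=-9, v=-2, w=-12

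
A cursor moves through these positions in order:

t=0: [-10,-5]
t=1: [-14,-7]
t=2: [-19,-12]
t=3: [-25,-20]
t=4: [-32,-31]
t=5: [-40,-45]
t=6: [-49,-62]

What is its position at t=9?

First differences are [-4,-2], [-5,-5], [-6,-8], [-7,-11], [-8,-14], [-9,-17]; their common second difference is [-1,-3] (constant acceleration).
step 7: [-49,-62] + [-10,-20] → [-59,-82]
step 8: [-59,-82] + [-11,-23] → [-70,-105]
step 9: [-70,-105] + [-12,-26] → [-82,-131]

[-82,-131]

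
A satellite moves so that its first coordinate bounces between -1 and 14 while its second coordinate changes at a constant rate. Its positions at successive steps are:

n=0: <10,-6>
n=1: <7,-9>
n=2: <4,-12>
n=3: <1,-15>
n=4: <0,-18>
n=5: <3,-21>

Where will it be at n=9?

The first coordinate reflects between -1 and 14, moving 3 per step.
  step 6: 3 → 6
  step 7: 6 → 9
  step 8: 9 → 12
  step 9: 12 → 13
The second coordinate changes by -3 each step: at step 9 it is -33.

<13,-33>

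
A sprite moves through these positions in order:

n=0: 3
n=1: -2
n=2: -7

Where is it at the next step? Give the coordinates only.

Constant displacement of -5 per step.
step 3: -7 − 5 → -12

-12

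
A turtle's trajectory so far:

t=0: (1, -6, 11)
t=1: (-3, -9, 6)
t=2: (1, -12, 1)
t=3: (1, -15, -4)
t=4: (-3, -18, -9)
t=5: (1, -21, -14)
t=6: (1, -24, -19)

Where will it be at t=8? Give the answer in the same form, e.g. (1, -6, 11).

First: cycles through 1, -3, 1 every 3 steps. Step 8 lands at position 2 of the cycle → 1.
Second: linear, -3 per step → -30 at step 8.
Third: linear, -5 per step → -29 at step 8.

(1, -30, -29)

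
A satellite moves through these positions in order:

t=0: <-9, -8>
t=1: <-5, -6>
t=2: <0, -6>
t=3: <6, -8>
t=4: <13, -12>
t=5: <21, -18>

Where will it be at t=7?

First differences are <+4, +2>, <+5, +0>, <+6, -2>, <+7, -4>, <+8, -6>; their common second difference is <+1, -2> (constant acceleration).
step 6: <21, -18> + <+9, -8> → <30, -26>
step 7: <30, -26> + <+10, -10> → <40, -36>

<40, -36>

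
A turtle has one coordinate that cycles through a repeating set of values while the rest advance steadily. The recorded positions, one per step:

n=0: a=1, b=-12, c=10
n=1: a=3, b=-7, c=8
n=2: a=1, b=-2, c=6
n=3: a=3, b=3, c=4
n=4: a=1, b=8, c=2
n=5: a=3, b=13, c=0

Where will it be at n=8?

The a coordinate repeats the cycle [1, 3] with period 2; step 8 mod 2 = 0, giving 1.
The b coordinate changes by +5 each step, so at step 8 it is -12 + 8·(5) = 28.
The c coordinate changes by -2 each step, so at step 8 it is 10 + 8·(-2) = -6.

a=1, b=28, c=-6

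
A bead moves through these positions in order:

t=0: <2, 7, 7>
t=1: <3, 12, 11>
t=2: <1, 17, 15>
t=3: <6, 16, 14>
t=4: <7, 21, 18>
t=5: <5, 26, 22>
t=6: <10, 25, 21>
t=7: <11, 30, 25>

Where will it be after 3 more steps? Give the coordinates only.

<15, 39, 32>

The moves between consecutive positions are <+1, +5, +4>, <-2, +5, +4>, <+5, -1, -1>, <+1, +5, +4>, <-2, +5, +4>, <+5, -1, -1>, <+1, +5, +4>; they repeat the 3-cycle [<+1, +5, +4>, <-2, +5, +4>, <+5, -1, -1>].
step 8: apply <-2, +5, +4> → <9, 35, 29>
step 9: apply <+5, -1, -1> → <14, 34, 28>
step 10: apply <+1, +5, +4> → <15, 39, 32>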